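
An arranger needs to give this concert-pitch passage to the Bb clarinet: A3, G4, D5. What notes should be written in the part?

B3 A4 E5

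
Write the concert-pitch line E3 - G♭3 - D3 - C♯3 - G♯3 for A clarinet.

Written C4 sounds as A3 on the A clarinet, so concert pitches are written a minor third up.
E3 gives G3
Gb3 gives Bbb3
D3 gives F3
C#3 gives E3
G#3 gives B3

G3 Bbb3 F3 E3 B3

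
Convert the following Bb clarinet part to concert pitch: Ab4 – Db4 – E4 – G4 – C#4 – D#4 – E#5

Gb4 Cb4 D4 F4 B3 C#4 D#5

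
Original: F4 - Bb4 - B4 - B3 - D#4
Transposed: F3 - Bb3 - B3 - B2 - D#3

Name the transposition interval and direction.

down a perfect octave

Take the first pair: F4 → F3. F to F spans 8 letter names, so the interval is some kind of octave.
F3 to F4 is 12 semitones, which makes it a perfect octave; the second version is lower, so the direction is down.
Checking another pair — D#4 → D#3 — gives the same interval.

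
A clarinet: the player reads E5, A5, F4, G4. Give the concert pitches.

The A clarinet sounds a minor third below written, so transpose each written note down a minor third.
E5 -> C#5
A5 -> F#5
F4 -> D4
G4 -> E4

C#5 F#5 D4 E4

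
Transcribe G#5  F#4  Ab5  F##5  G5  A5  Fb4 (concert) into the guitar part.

G#6 F#5 Ab6 F##6 G6 A6 Fb5

The guitar sounds a perfect octave below written, so the written part must be a perfect octave above concert — transpose each note up.
G#5 to G#6
F#4 to F#5
Ab5 to Ab6
F##5 to F##6
G5 to G6
A5 to A6
Fb4 to Fb5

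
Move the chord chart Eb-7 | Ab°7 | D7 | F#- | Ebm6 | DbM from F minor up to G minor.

F minor up to G minor is a major second; each chord root moves by that interval while the quality stays the same.
Eb-7: root Eb up a major second → F, giving F-7.
Ab°7: root Ab up a major second → Bb, giving Bb°7.
D7: root D up a major second → E, giving E7.
F#-: root F# up a major second → G#, giving G#-.
Ebm6: root Eb up a major second → F, giving Fm6.
DbM: root Db up a major second → Eb, giving EbM.

F-7 Bb°7 E7 G#- Fm6 EbM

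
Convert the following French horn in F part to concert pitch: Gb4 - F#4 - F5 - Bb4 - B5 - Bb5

Written C4 on the French horn in F sounds as F3, a perfect fifth lower; apply that shift to every note.
Gb4 becomes Cb4
F#4 becomes B3
F5 becomes Bb4
Bb4 becomes Eb4
B5 becomes E5
Bb5 becomes Eb5

Cb4 B3 Bb4 Eb4 E5 Eb5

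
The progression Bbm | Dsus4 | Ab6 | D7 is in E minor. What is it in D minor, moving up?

Abm Csus4 Gb6 C7

E minor up to D minor is a minor seventh; each chord root moves by that interval while the quality stays the same.
Bbm: root Bb up a minor seventh → Ab, giving Abm.
Dsus4: root D up a minor seventh → C, giving Csus4.
Ab6: root Ab up a minor seventh → Gb, giving Gb6.
D7: root D up a minor seventh → C, giving C7.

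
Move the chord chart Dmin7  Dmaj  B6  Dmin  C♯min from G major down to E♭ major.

G major down to E♭ major is a major third; each chord root moves by that interval while the quality stays the same.
Dmin7: root D down a major third → Bb, giving Bbmin7.
Dmaj: root D down a major third → Bb, giving Bbmaj.
B6: root B down a major third → G, giving G6.
Dmin: root D down a major third → Bb, giving Bbmin.
C♯min: root C♯ down a major third → A, giving Amin.

Bbmin7 Bbmaj G6 Bbmin Amin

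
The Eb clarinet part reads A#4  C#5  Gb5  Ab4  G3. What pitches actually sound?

The Eb clarinet sounds a minor third above written, so transpose each written note up a minor third.
A#4 → C#5
C#5 → E5
Gb5 → Bbb5
Ab4 → Cb5
G3 → Bb3

C#5 E5 Bbb5 Cb5 Bb3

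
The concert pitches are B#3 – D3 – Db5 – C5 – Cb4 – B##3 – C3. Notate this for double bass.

Written C4 sounds as C3 on the double bass, so concert pitches are written a perfect octave up.
B#3 becomes B#4
D3 becomes D4
Db5 becomes Db6
C5 becomes C6
Cb4 becomes Cb5
B##3 becomes B##4
C3 becomes C4

B#4 D4 Db6 C6 Cb5 B##4 C4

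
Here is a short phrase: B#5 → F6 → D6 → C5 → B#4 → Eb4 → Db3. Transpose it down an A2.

B#5 down an augmented second is A5.
An augmented second down from F6 gives Ebb6.
D6 down an augmented second is Cb6.
C5: a second down reaches B, and 3 semitones makes it Bbb4.
B#4: a second down reaches A, and 3 semitones makes it A4.
An augmented second down from Eb4 gives Dbb4.
Db3: a second down reaches C, and 3 semitones makes it Cbb3.

A5 Ebb6 Cb6 Bbb4 A4 Dbb4 Cbb3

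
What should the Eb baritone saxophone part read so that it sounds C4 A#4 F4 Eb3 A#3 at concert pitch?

A5 F##6 D6 C5 F##5

The Eb baritone saxophone sounds a major thirteenth below written, so the written part must be a major thirteenth above concert — transpose each note up.
C4 -> A5
A#4 -> F##6
F4 -> D6
Eb3 -> C5
A#3 -> F##5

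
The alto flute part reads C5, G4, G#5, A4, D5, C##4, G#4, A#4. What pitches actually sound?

G4 D4 D#5 E4 A4 G##3 D#4 E#4

Written C4 on the alto flute sounds as G3, a perfect fourth lower; apply that shift to every note.
C5 gives G4
G4 gives D4
G#5 gives D#5
A4 gives E4
D5 gives A4
C##4 gives G##3
G#4 gives D#4
A#4 gives E#4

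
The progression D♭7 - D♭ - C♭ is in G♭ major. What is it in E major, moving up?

B7 B A

G♭ major up to E major is an augmented sixth; each chord root moves by that interval while the quality stays the same.
D♭7: root D♭ up an augmented sixth → B, giving B7.
D♭: root D♭ up an augmented sixth → B, giving B.
C♭: root C♭ up an augmented sixth → A, giving A.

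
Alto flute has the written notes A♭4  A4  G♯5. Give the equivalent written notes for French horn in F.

Bb4 B4 A#5

First find concert pitch: the alto flute sounds a perfect fourth below written, so A♭4 A4 G♯5 sounds Eb4 E4 D#5.
Then write for French horn in F: it sounds a perfect fifth below written, so the part must be a perfect fifth above concert.
Eb4 → Bb4
E4 → B4
D#5 → A#5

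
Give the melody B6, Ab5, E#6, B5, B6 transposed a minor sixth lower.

D#6 C5 G##5 D#5 D#6

B6 to D#6
Ab5 to C5
E#6 to G##5
B5 to D#5
B6 to D#6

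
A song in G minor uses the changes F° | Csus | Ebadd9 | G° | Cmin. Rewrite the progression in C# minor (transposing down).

B° F#sus Aadd9 C#° F#min

G minor down to C# minor is a diminished fifth; each chord root moves by that interval while the quality stays the same.
F°: root F down a diminished fifth → B, giving B°.
Csus: root C down a diminished fifth → F#, giving F#sus.
Ebadd9: root Eb down a diminished fifth → A, giving Aadd9.
G°: root G down a diminished fifth → C#, giving C#°.
Cmin: root C down a diminished fifth → F#, giving F#min.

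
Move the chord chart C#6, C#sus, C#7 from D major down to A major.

G#6 G#sus G#7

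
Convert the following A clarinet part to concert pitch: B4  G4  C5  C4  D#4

G#4 E4 A4 A3 B#3

The A clarinet sounds a minor third below written, so transpose each written note down a minor third.
B4 gives G#4
G4 gives E4
C5 gives A4
C4 gives A3
D#4 gives B#3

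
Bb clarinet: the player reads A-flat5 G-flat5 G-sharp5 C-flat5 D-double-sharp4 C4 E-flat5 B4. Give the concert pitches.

Gb5 Fb5 F#5 Bbb4 C##4 Bb3 Db5 A4

The Bb clarinet sounds a major second below written, so transpose each written note down a major second.
Ab5 becomes Gb5
Gb5 becomes Fb5
G#5 becomes F#5
Cb5 becomes Bbb4
D##4 becomes C##4
C4 becomes Bb3
Eb5 becomes Db5
B4 becomes A4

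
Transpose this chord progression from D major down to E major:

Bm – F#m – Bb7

D major down to E major is a minor seventh; each chord root moves by that interval while the quality stays the same.
Bm: root B down a minor seventh → C#, giving C#m.
F#m: root F# down a minor seventh → G#, giving G#m.
Bb7: root Bb down a minor seventh → C, giving C7.

C#m G#m C7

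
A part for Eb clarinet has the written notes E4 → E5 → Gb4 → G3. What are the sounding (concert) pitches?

The Eb clarinet sounds a minor third above written, so transpose each written note up a minor third.
E4 to G4
E5 to G5
Gb4 to Bbb4
G3 to Bb3

G4 G5 Bbb4 Bb3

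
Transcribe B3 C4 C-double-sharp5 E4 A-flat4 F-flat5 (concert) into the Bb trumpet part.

C#4 D4 D##5 F#4 Bb4 Gb5

The Bb trumpet sounds a major second below written, so the written part must be a major second above concert — transpose each note up.
B3 to C#4
C4 to D4
C##5 to D##5
E4 to F#4
Ab4 to Bb4
Fb5 to Gb5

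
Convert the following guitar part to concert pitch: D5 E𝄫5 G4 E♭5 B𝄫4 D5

Written C4 on the guitar sounds as C3, a perfect octave lower; apply that shift to every note.
D5 -> D4
Ebb5 -> Ebb4
G4 -> G3
Eb5 -> Eb4
Bbb4 -> Bbb3
D5 -> D4

D4 Ebb4 G3 Eb4 Bbb3 D4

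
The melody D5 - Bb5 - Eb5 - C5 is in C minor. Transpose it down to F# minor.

G#4 E5 A4 F#4

From C down to F# is a diminished fifth; apply that to each pitch.
D5 gives G#4
Bb5 gives E5
Eb5 gives A4
C5 gives F#4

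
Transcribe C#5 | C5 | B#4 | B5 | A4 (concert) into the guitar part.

The guitar sounds a perfect octave below written, so the written part must be a perfect octave above concert — transpose each note up.
C#5 becomes C#6
C5 becomes C6
B#4 becomes B#5
B5 becomes B6
A4 becomes A5

C#6 C6 B#5 B6 A5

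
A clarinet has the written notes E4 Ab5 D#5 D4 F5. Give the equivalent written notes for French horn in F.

G#4 C6 F##5 F#4 A5

First find concert pitch: the A clarinet sounds a minor third below written, so E4 Ab5 D#5 D4 F5 sounds C#4 F5 B#4 B3 D5.
Then write for French horn in F: it sounds a perfect fifth below written, so the part must be a perfect fifth above concert.
C#4 → G#4
F5 → C6
B#4 → F##5
B3 → F#4
D5 → A5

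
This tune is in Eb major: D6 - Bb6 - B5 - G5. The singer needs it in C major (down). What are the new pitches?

B5 G6 G#5 E5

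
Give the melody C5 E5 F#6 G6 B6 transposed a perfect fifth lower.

C5 -> F4
E5 -> A4
F#6 -> B5
G6 -> C6
B6 -> E6

F4 A4 B5 C6 E6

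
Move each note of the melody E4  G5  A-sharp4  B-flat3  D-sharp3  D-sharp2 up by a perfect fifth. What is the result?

E4 up a perfect fifth is B4.
A perfect fifth up from G5 gives D6.
A#4 up a perfect fifth is E#5.
Bb3 up a perfect fifth is F4.
A perfect fifth up from D#3 gives A#3.
D#2: a fifth up reaches A, and 7 semitones makes it A#2.

B4 D6 E#5 F4 A#3 A#2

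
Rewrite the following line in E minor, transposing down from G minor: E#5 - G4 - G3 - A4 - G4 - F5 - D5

C##5 E4 E3 F#4 E4 D5 B4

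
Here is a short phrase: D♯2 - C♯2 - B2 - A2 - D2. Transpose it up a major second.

E#2 D#2 C#3 B2 E2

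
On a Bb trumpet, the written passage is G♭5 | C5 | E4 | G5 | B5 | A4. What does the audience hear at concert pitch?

Fb5 Bb4 D4 F5 A5 G4

The Bb trumpet sounds a major second below written, so transpose each written note down a major second.
Gb5 -> Fb5
C5 -> Bb4
E4 -> D4
G5 -> F5
B5 -> A5
A4 -> G4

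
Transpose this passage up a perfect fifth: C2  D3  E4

G2 A3 B4

C2 up a perfect fifth is G2.
A perfect fifth up from D3 gives A3.
E4 up a perfect fifth is B4.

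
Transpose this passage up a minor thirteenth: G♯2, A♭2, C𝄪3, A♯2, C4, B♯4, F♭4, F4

A minor thirteenth up from G#2 gives E4.
Ab2 up a minor thirteenth is Fb4.
C##3 up a minor thirteenth is A#4.
A minor thirteenth up from A#2 gives F#4.
A minor thirteenth up from C4 gives Ab5.
B#4 up a minor thirteenth is G#6.
Fb4 up a minor thirteenth is Dbb6.
F4: a thirteenth up reaches D, and 20 semitones makes it Db6.

E4 Fb4 A#4 F#4 Ab5 G#6 Dbb6 Db6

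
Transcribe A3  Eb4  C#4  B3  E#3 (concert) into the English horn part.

The English horn sounds a perfect fifth below written, so the written part must be a perfect fifth above concert — transpose each note up.
A3 → E4
Eb4 → Bb4
C#4 → G#4
B3 → F#4
E#3 → B#3

E4 Bb4 G#4 F#4 B#3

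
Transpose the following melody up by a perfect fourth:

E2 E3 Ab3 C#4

A2 A3 Db4 F#4

A perfect fourth up from E2 gives A2.
A perfect fourth up from E3 gives A3.
Ab3: a fourth up reaches D, and 5 semitones makes it Db4.
A perfect fourth up from C#4 gives F#4.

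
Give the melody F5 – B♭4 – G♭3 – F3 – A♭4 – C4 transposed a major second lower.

Eb5 Ab4 Fb3 Eb3 Gb4 Bb3

F5 down a major second is Eb5.
Bb4: a second down reaches A, and 2 semitones makes it Ab4.
Gb3: a second down reaches F, and 2 semitones makes it Fb3.
A major second down from F3 gives Eb3.
A major second down from Ab4 gives Gb4.
C4 down a major second is Bb3.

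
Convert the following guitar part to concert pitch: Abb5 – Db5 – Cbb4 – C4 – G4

The guitar sounds a perfect octave below written, so transpose each written note down a perfect octave.
Abb5 -> Abb4
Db5 -> Db4
Cbb4 -> Cbb3
C4 -> C3
G4 -> G3

Abb4 Db4 Cbb3 C3 G3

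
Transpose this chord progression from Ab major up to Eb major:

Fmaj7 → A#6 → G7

Cmaj7 E#6 D7

Ab major up to Eb major is a perfect fifth; each chord root moves by that interval while the quality stays the same.
Fmaj7: root F up a perfect fifth → C, giving Cmaj7.
A#6: root A# up a perfect fifth → E#, giving E#6.
G7: root G up a perfect fifth → D, giving D7.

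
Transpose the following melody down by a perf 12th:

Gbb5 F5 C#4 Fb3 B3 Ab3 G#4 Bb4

Cbb4 Bb3 F#2 Bbb1 E2 Db2 C#3 Eb3

Gbb5 to Cbb4
F5 to Bb3
C#4 to F#2
Fb3 to Bbb1
B3 to E2
Ab3 to Db2
G#4 to C#3
Bb4 to Eb3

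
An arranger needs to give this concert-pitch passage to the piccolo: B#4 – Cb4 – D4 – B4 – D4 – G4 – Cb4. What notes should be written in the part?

Written C4 sounds as C5 on the piccolo, so concert pitches are written a perfect octave down.
B#4 → B#3
Cb4 → Cb3
D4 → D3
B4 → B3
D4 → D3
G4 → G3
Cb4 → Cb3

B#3 Cb3 D3 B3 D3 G3 Cb3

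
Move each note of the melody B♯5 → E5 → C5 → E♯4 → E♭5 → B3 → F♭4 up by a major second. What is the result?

C##6 F#5 D5 F##4 F5 C#4 Gb4

B#5 -> C##6
E5 -> F#5
C5 -> D5
E#4 -> F##4
Eb5 -> F5
B3 -> C#4
Fb4 -> Gb4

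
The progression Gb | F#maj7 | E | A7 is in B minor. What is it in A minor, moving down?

Fb Emaj7 D G7

B minor down to A minor is a major second; each chord root moves by that interval while the quality stays the same.
Gb: root Gb down a major second → Fb, giving Fb.
F#maj7: root F# down a major second → E, giving Emaj7.
E: root E down a major second → D, giving D.
A7: root A down a major second → G, giving G7.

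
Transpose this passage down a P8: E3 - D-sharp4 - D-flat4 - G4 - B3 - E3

E3 down a perfect octave is E2.
A perfect octave down from D#4 gives D#3.
Db4 down a perfect octave is Db3.
G4 down a perfect octave is G3.
B3 down a perfect octave is B2.
A perfect octave down from E3 gives E2.

E2 D#3 Db3 G3 B2 E2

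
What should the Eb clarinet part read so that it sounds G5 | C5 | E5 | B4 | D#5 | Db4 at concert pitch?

E5 A4 C#5 G#4 B#4 Bb3

Written C4 sounds as Eb4 on the Eb clarinet, so concert pitches are written a minor third down.
G5 gives E5
C5 gives A4
E5 gives C#5
B4 gives G#4
D#5 gives B#4
Db4 gives Bb3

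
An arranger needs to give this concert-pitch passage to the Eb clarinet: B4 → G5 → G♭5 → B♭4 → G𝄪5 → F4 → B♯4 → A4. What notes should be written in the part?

G#4 E5 Eb5 G4 E##5 D4 G##4 F#4

Written C4 sounds as Eb4 on the Eb clarinet, so concert pitches are written a minor third down.
B4 -> G#4
G5 -> E5
Gb5 -> Eb5
Bb4 -> G4
G##5 -> E##5
F4 -> D4
B#4 -> G##4
A4 -> F#4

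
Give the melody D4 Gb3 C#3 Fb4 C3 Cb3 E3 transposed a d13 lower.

D4 gives F##2
Gb3 gives B1
C#3 gives E##1
Fb4 gives A2
C3 gives E#1
Cb3 gives E1
E3 gives G##1

F##2 B1 E##1 A2 E#1 E1 G##1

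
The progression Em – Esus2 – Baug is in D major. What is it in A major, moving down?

Bm Bsus2 F#aug

D major down to A major is a perfect fourth; each chord root moves by that interval while the quality stays the same.
Em: root E down a perfect fourth → B, giving Bm.
Esus2: root E down a perfect fourth → B, giving Bsus2.
Baug: root B down a perfect fourth → F#, giving F#aug.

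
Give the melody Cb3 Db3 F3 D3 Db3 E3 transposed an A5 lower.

Cb3 down an augmented fifth is Fbb2.
An augmented fifth down from Db3 gives Gbb2.
An augmented fifth down from F3 gives Bbb2.
D3 down an augmented fifth is Gb2.
An augmented fifth down from Db3 gives Gbb2.
E3 down an augmented fifth is Ab2.

Fbb2 Gbb2 Bbb2 Gb2 Gbb2 Ab2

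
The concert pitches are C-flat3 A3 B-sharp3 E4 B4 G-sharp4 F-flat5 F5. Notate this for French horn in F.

Written C4 sounds as F3 on the French horn in F, so concert pitches are written a perfect fifth up.
Cb3 gives Gb3
A3 gives E4
B#3 gives F##4
E4 gives B4
B4 gives F#5
G#4 gives D#5
Fb5 gives Cb6
F5 gives C6

Gb3 E4 F##4 B4 F#5 D#5 Cb6 C6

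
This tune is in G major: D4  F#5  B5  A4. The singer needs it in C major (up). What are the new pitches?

From G up to C is a perfect fourth; apply that to each pitch.
D4 -> G4
F#5 -> B5
B5 -> E6
A4 -> D5

G4 B5 E6 D5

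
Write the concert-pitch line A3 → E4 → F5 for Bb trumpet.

B3 F#4 G5

Written C4 sounds as Bb3 on the Bb trumpet, so concert pitches are written a major second up.
A3 to B3
E4 to F#4
F5 to G5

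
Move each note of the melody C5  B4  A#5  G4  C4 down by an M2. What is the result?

Bb4 A4 G#5 F4 Bb3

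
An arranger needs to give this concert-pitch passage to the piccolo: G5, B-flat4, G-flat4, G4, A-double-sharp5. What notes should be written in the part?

The piccolo sounds a perfect octave above written, so the written part must be a perfect octave below concert — transpose each note down.
G5 gives G4
Bb4 gives Bb3
Gb4 gives Gb3
G4 gives G3
A##5 gives A##4

G4 Bb3 Gb3 G3 A##4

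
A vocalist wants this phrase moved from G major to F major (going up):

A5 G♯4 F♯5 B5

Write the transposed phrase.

G6 F#5 E6 A6

G major to F major up is a minor seventh, so every note moves up by that interval.
A5 becomes G6
G#4 becomes F#5
F#5 becomes E6
B5 becomes A6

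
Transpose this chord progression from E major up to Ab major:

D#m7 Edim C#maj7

Gm7 Abdim Fmaj7

E major up to Ab major is a diminished fourth; each chord root moves by that interval while the quality stays the same.
D#m7: root D# up a diminished fourth → G, giving Gm7.
Edim: root E up a diminished fourth → Ab, giving Abdim.
C#maj7: root C# up a diminished fourth → F, giving Fmaj7.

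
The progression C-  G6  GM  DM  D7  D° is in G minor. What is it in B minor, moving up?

E- B6 BM F#M F#7 F#°

G minor up to B minor is a major third; each chord root moves by that interval while the quality stays the same.
C-: root C up a major third → E, giving E-.
G6: root G up a major third → B, giving B6.
GM: root G up a major third → B, giving BM.
DM: root D up a major third → F#, giving F#M.
D7: root D up a major third → F#, giving F#7.
D°: root D up a major third → F#, giving F#°.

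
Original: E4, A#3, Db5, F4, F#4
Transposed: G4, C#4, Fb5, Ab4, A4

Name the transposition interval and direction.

up a minor third

Take the first pair: E4 → G4. E to G spans 3 letter names, so the interval is some kind of third.
E4 to G4 is 3 semitones, which makes it a minor third; the second version is higher, so the direction is up.
Checking another pair — F#4 → A4 — gives the same interval.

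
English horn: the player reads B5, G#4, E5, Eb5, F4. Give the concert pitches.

Written C4 on the English horn sounds as F3, a perfect fifth lower; apply that shift to every note.
B5 to E5
G#4 to C#4
E5 to A4
Eb5 to Ab4
F4 to Bb3

E5 C#4 A4 Ab4 Bb3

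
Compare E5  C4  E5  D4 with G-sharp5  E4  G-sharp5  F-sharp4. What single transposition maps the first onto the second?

up a major third

From E5 to G#5 is 3 letter names — a third of some quality.
E5 to G#5 is 4 semitones, which makes it a major third; the second version is higher, so the direction is up.
Checking another pair — D4 → F#4 — gives the same interval.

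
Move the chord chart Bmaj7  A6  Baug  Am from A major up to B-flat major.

Cmaj7 Bb6 Caug Bbm

A major up to B-flat major is a minor second; each chord root moves by that interval while the quality stays the same.
Bmaj7: root B up a minor second → C, giving Cmaj7.
A6: root A up a minor second → Bb, giving Bb6.
Baug: root B up a minor second → C, giving Caug.
Am: root A up a minor second → Bb, giving Bbm.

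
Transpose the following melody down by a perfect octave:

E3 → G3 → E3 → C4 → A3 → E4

E2 G2 E2 C3 A2 E3

E3 becomes E2
G3 becomes G2
E3 becomes E2
C4 becomes C3
A3 becomes A2
E4 becomes E3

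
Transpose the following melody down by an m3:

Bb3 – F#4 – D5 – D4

G3 D#4 B4 B3

A minor third down from Bb3 gives G3.
F#4: a third down reaches D, and 3 semitones makes it D#4.
A minor third down from D5 gives B4.
A minor third down from D4 gives B3.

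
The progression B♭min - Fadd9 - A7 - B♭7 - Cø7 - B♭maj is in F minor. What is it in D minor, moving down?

Gmin Dadd9 F#7 G7 Aø7 Gmaj

F minor down to D minor is a minor third; each chord root moves by that interval while the quality stays the same.
B♭min: root B♭ down a minor third → G, giving Gmin.
Fadd9: root F down a minor third → D, giving Dadd9.
A7: root A down a minor third → F#, giving F#7.
B♭7: root B♭ down a minor third → G, giving G7.
Cø7: root C down a minor third → A, giving Aø7.
B♭maj: root B♭ down a minor third → G, giving Gmaj.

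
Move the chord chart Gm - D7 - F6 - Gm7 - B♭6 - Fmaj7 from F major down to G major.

F major down to G major is a minor seventh; each chord root moves by that interval while the quality stays the same.
Gm: root G down a minor seventh → A, giving Am.
D7: root D down a minor seventh → E, giving E7.
F6: root F down a minor seventh → G, giving G6.
Gm7: root G down a minor seventh → A, giving Am7.
B♭6: root B♭ down a minor seventh → C, giving C6.
Fmaj7: root F down a minor seventh → G, giving Gmaj7.

Am E7 G6 Am7 C6 Gmaj7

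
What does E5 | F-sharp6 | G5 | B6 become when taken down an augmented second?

E5 to Db5
F#6 to Eb6
G5 to Fb5
B6 to Ab6

Db5 Eb6 Fb5 Ab6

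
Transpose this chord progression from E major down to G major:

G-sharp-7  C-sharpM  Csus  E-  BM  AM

E major down to G major is a major sixth; each chord root moves by that interval while the quality stays the same.
G-sharp-7: root G-sharp down a major sixth → B, giving B-7.
C-sharpM: root C-sharp down a major sixth → E, giving EM.
Csus: root C down a major sixth → Eb, giving Ebsus.
E-: root E down a major sixth → G, giving G-.
BM: root B down a major sixth → D, giving DM.
AM: root A down a major sixth → C, giving CM.

B-7 EM Ebsus G- DM CM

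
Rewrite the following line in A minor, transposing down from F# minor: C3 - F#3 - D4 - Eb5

From F# down to A is a major sixth; apply that to each pitch.
C3 -> Eb2
F#3 -> A2
D4 -> F3
Eb5 -> Gb4

Eb2 A2 F3 Gb4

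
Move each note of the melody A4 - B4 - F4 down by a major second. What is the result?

G4 A4 Eb4

A4 to G4
B4 to A4
F4 to Eb4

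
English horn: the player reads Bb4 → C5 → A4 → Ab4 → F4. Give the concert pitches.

Eb4 F4 D4 Db4 Bb3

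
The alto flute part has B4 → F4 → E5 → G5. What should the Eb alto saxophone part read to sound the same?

D#5 A4 G#5 B5

First find concert pitch: the alto flute sounds a perfect fourth below written, so B4 F4 E5 G5 sounds F#4 C4 B4 D5.
Then write for Eb alto saxophone: it sounds a major sixth below written, so the part must be a major sixth above concert.
F#4 → D#5
C4 → A4
B4 → G#5
D5 → B5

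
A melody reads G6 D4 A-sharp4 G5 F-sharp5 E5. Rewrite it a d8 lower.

A diminished octave down from G6 gives G#5.
D4 down a diminished octave is D#3.
A diminished octave down from A#4 gives A##3.
G5: an octave down reaches G, and 11 semitones makes it G#4.
F#5 down a diminished octave is F##4.
A diminished octave down from E5 gives E#4.

G#5 D#3 A##3 G#4 F##4 E#4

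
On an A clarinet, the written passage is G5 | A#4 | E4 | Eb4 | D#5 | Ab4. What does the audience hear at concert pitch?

E5 F##4 C#4 C4 B#4 F4

The A clarinet sounds a minor third below written, so transpose each written note down a minor third.
G5 becomes E5
A#4 becomes F##4
E4 becomes C#4
Eb4 becomes C4
D#5 becomes B#4
Ab4 becomes F4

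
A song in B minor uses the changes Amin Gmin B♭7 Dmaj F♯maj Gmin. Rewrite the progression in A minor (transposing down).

B minor down to A minor is a major second; each chord root moves by that interval while the quality stays the same.
Amin: root A down a major second → G, giving Gmin.
Gmin: root G down a major second → F, giving Fmin.
B♭7: root B♭ down a major second → Ab, giving Ab7.
Dmaj: root D down a major second → C, giving Cmaj.
F♯maj: root F♯ down a major second → E, giving Emaj.
Gmin: root G down a major second → F, giving Fmin.

Gmin Fmin Ab7 Cmaj Emaj Fmin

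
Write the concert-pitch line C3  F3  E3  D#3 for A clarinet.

Eb3 Ab3 G3 F#3

The A clarinet sounds a minor third below written, so the written part must be a minor third above concert — transpose each note up.
C3 → Eb3
F3 → Ab3
E3 → G3
D#3 → F#3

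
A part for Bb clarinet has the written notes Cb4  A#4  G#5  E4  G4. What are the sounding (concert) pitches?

Written C4 on the Bb clarinet sounds as Bb3, a major second lower; apply that shift to every note.
Cb4 to Bbb3
A#4 to G#4
G#5 to F#5
E4 to D4
G4 to F4

Bbb3 G#4 F#5 D4 F4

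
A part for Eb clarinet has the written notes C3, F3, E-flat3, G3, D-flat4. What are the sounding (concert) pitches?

Eb3 Ab3 Gb3 Bb3 Fb4

The Eb clarinet sounds a minor third above written, so transpose each written note up a minor third.
C3 becomes Eb3
F3 becomes Ab3
Eb3 becomes Gb3
G3 becomes Bb3
Db4 becomes Fb4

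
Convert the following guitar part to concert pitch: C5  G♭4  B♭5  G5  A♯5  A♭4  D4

C4 Gb3 Bb4 G4 A#4 Ab3 D3

The guitar sounds a perfect octave below written, so transpose each written note down a perfect octave.
C5 gives C4
Gb4 gives Gb3
Bb5 gives Bb4
G5 gives G4
A#5 gives A#4
Ab4 gives Ab3
D4 gives D3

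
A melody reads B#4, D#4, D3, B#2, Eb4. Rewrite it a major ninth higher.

C##6 E#5 E4 C##4 F5

B#4 gives C##6
D#4 gives E#5
D3 gives E4
B#2 gives C##4
Eb4 gives F5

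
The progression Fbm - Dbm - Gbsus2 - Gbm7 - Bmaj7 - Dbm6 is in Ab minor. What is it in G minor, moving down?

Ebm Cm Fsus2 Fm7 A#maj7 Cm6

Ab minor down to G minor is a minor second; each chord root moves by that interval while the quality stays the same.
Fbm: root Fb down a minor second → Eb, giving Ebm.
Dbm: root Db down a minor second → C, giving Cm.
Gbsus2: root Gb down a minor second → F, giving Fsus2.
Gbm7: root Gb down a minor second → F, giving Fm7.
Bmaj7: root B down a minor second → A#, giving A#maj7.
Dbm6: root Db down a minor second → C, giving Cm6.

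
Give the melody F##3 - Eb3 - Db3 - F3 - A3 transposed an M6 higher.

D##4 C4 Bb3 D4 F#4

F##3 becomes D##4
Eb3 becomes C4
Db3 becomes Bb3
F3 becomes D4
A3 becomes F#4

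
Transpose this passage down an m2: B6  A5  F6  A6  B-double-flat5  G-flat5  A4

A#6 G#5 E6 G#6 Ab5 F5 G#4

B6 becomes A#6
A5 becomes G#5
F6 becomes E6
A6 becomes G#6
Bbb5 becomes Ab5
Gb5 becomes F5
A4 becomes G#4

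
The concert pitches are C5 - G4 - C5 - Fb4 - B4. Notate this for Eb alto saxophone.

A5 E5 A5 Db5 G#5

Written C4 sounds as Eb3 on the Eb alto saxophone, so concert pitches are written a major sixth up.
C5 -> A5
G4 -> E5
C5 -> A5
Fb4 -> Db5
B4 -> G#5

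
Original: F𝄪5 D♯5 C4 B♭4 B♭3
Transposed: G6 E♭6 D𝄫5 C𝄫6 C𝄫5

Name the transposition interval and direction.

up a diminished ninth

Take the first pair: F##5 → G6. F to G spans 9 letter names, so the interval is some kind of ninth.
F##5 to G6 is 12 semitones, which makes it a diminished ninth; the second version is higher, so the direction is up.
Checking another pair — Bb3 → Cbb5 — gives the same interval.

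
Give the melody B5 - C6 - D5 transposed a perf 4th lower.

F#5 G5 A4

B5 down a perfect fourth is F#5.
C6 down a perfect fourth is G5.
D5: a fourth down reaches A, and 5 semitones makes it A4.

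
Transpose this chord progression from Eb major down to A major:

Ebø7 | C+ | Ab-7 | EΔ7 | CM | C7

Aø7 F#+ D-7 A#Δ7 F#M F#7

Eb major down to A major is a diminished fifth; each chord root moves by that interval while the quality stays the same.
Ebø7: root Eb down a diminished fifth → A, giving Aø7.
C+: root C down a diminished fifth → F#, giving F#+.
Ab-7: root Ab down a diminished fifth → D, giving D-7.
EΔ7: root E down a diminished fifth → A#, giving A#Δ7.
CM: root C down a diminished fifth → F#, giving F#M.
C7: root C down a diminished fifth → F#, giving F#7.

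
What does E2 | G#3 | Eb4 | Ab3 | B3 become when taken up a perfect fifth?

E2: a fifth up reaches B, and 7 semitones makes it B2.
G#3: a fifth up reaches D, and 7 semitones makes it D#4.
Eb4: a fifth up reaches B, and 7 semitones makes it Bb4.
Ab3 up a perfect fifth is Eb4.
B3: a fifth up reaches F, and 7 semitones makes it F#4.

B2 D#4 Bb4 Eb4 F#4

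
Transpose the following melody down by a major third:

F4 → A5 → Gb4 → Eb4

Db4 F5 Ebb4 Cb4

F4 to Db4
A5 to F5
Gb4 to Ebb4
Eb4 to Cb4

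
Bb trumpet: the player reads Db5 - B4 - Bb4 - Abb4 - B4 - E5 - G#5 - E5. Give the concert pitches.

Cb5 A4 Ab4 Gbb4 A4 D5 F#5 D5

The Bb trumpet sounds a major second below written, so transpose each written note down a major second.
Db5 becomes Cb5
B4 becomes A4
Bb4 becomes Ab4
Abb4 becomes Gbb4
B4 becomes A4
E5 becomes D5
G#5 becomes F#5
E5 becomes D5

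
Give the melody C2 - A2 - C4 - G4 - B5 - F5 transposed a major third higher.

E2 C#3 E4 B4 D#6 A5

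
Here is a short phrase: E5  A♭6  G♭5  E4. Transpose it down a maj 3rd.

E5 becomes C5
Ab6 becomes Fb6
Gb5 becomes Ebb5
E4 becomes C4

C5 Fb6 Ebb5 C4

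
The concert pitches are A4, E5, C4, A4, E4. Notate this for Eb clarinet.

Written C4 sounds as Eb4 on the Eb clarinet, so concert pitches are written a minor third down.
A4 -> F#4
E5 -> C#5
C4 -> A3
A4 -> F#4
E4 -> C#4

F#4 C#5 A3 F#4 C#4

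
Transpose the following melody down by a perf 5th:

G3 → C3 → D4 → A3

A perfect fifth down from G3 gives C3.
C3: a fifth down reaches F, and 7 semitones makes it F2.
D4: a fifth down reaches G, and 7 semitones makes it G3.
A perfect fifth down from A3 gives D3.

C3 F2 G3 D3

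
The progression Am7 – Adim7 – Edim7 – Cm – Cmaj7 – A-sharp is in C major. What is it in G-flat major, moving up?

Ebm7 Ebdim7 Bbdim7 Gbm Gbmaj7 E

C major up to G-flat major is a diminished fifth; each chord root moves by that interval while the quality stays the same.
Am7: root A up a diminished fifth → Eb, giving Ebm7.
Adim7: root A up a diminished fifth → Eb, giving Ebdim7.
Edim7: root E up a diminished fifth → Bb, giving Bbdim7.
Cm: root C up a diminished fifth → Gb, giving Gbm.
Cmaj7: root C up a diminished fifth → Gb, giving Gbmaj7.
A-sharp: root A-sharp up a diminished fifth → E, giving E.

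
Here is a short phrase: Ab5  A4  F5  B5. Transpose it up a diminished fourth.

A diminished fourth up from Ab5 gives Dbb6.
A4: a fourth up reaches D, and 4 semitones makes it Db5.
A diminished fourth up from F5 gives Bbb5.
B5 up a diminished fourth is Eb6.

Dbb6 Db5 Bbb5 Eb6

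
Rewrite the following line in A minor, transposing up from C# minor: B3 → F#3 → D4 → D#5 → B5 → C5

G4 D4 Bb4 B5 G6 Ab5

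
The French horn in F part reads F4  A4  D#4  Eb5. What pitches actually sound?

The French horn in F sounds a perfect fifth below written, so transpose each written note down a perfect fifth.
F4 to Bb3
A4 to D4
D#4 to G#3
Eb5 to Ab4

Bb3 D4 G#3 Ab4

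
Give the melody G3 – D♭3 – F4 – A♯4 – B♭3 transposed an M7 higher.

F#4 C4 E5 G##5 A4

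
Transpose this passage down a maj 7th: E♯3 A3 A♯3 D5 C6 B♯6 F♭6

F#2 Bb2 B2 Eb4 Db5 C#6 Gbb5

E#3 becomes F#2
A3 becomes Bb2
A#3 becomes B2
D5 becomes Eb4
C6 becomes Db5
B#6 becomes C#6
Fb6 becomes Gbb5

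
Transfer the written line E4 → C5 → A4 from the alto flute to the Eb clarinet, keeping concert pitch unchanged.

G#3 E4 C#4

First find concert pitch: the alto flute sounds a perfect fourth below written, so E4 C5 A4 sounds B3 G4 E4.
Then write for Eb clarinet: it sounds a minor third above written, so the part must be a minor third below concert.
B3 → G#3
G4 → E4
E4 → C#4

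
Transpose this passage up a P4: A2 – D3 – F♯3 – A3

A2 → D3
D3 → G3
F#3 → B3
A3 → D4

D3 G3 B3 D4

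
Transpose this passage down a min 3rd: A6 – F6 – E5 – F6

F#6 D6 C#5 D6

A6 -> F#6
F6 -> D6
E5 -> C#5
F6 -> D6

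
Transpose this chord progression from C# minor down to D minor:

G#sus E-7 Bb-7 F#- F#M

Asus F-7 Cb-7 G- GM

C# minor down to D minor is a major seventh; each chord root moves by that interval while the quality stays the same.
G#sus: root G# down a major seventh → A, giving Asus.
E-7: root E down a major seventh → F, giving F-7.
Bb-7: root Bb down a major seventh → Cb, giving Cb-7.
F#-: root F# down a major seventh → G, giving G-.
F#M: root F# down a major seventh → G, giving GM.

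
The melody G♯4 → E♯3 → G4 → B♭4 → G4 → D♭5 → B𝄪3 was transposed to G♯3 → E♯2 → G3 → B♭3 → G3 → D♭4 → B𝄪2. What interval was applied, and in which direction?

Take the first pair: G#4 → G#3. G to G spans 8 letter names, so the interval is some kind of octave.
G#3 to G#4 is 12 semitones, which makes it a perfect octave; the second version is lower, so the direction is down.
Checking another pair — B##3 → B##2 — gives the same interval.

down a perfect octave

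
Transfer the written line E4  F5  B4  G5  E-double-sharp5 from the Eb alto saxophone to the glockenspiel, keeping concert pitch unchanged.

G1 Ab2 D2 Bb2 G##2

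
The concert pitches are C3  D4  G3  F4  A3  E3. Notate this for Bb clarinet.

D3 E4 A3 G4 B3 F#3

The Bb clarinet sounds a major second below written, so the written part must be a major second above concert — transpose each note up.
C3 -> D3
D4 -> E4
G3 -> A3
F4 -> G4
A3 -> B3
E3 -> F#3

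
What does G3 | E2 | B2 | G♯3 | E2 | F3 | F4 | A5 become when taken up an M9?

A4 F#3 C#4 A#4 F#3 G4 G5 B6

G3 up a major ninth is A4.
E2: a ninth up reaches F, and 14 semitones makes it F#3.
A major ninth up from B2 gives C#4.
G#3 up a major ninth is A#4.
E2: a ninth up reaches F, and 14 semitones makes it F#3.
A major ninth up from F3 gives G4.
F4: a ninth up reaches G, and 14 semitones makes it G5.
A5: a ninth up reaches B, and 14 semitones makes it B6.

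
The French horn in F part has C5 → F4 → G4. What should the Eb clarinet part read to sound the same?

D4 G3 A3

First find concert pitch: the French horn in F sounds a perfect fifth below written, so C5 F4 G4 sounds F4 Bb3 C4.
Then write for Eb clarinet: it sounds a minor third above written, so the part must be a minor third below concert.
F4 → D4
Bb3 → G3
C4 → A3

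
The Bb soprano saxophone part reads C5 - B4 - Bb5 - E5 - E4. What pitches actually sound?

Bb4 A4 Ab5 D5 D4

The Bb soprano saxophone sounds a major second below written, so transpose each written note down a major second.
C5 gives Bb4
B4 gives A4
Bb5 gives Ab5
E5 gives D5
E4 gives D4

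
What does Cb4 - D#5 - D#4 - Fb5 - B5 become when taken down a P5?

A perfect fifth down from Cb4 gives Fb3.
D#5: a fifth down reaches G, and 7 semitones makes it G#4.
D#4 down a perfect fifth is G#3.
Fb5 down a perfect fifth is Bbb4.
B5: a fifth down reaches E, and 7 semitones makes it E5.

Fb3 G#4 G#3 Bbb4 E5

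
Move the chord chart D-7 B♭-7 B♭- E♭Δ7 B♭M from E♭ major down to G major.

E♭ major down to G major is a minor sixth; each chord root moves by that interval while the quality stays the same.
D-7: root D down a minor sixth → F#, giving F#-7.
B♭-7: root B♭ down a minor sixth → D, giving D-7.
B♭-: root B♭ down a minor sixth → D, giving D-.
E♭Δ7: root E♭ down a minor sixth → G, giving GΔ7.
B♭M: root B♭ down a minor sixth → D, giving DM.

F#-7 D-7 D- GΔ7 DM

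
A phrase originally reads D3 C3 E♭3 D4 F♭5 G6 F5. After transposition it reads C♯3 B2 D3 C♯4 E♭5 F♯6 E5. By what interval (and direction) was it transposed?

down a minor second

Take the first pair: D3 → C#3. D to C spans 2 letter names, so the interval is some kind of second.
C#3 to D3 is 1 semitone, which makes it a minor second; the second version is lower, so the direction is down.
Checking another pair — F5 → E5 — gives the same interval.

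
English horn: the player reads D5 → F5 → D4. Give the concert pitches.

G4 Bb4 G3

The English horn sounds a perfect fifth below written, so transpose each written note down a perfect fifth.
D5 gives G4
F5 gives Bb4
D4 gives G3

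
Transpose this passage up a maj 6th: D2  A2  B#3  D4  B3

B2 F#3 G##4 B4 G#4

A major sixth up from D2 gives B2.
A major sixth up from A2 gives F#3.
B#3: a sixth up reaches G, and 9 semitones makes it G##4.
D4 up a major sixth is B4.
B3 up a major sixth is G#4.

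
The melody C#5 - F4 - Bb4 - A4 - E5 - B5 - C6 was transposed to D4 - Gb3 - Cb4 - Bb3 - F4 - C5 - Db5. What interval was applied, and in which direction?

Take the first pair: C#5 → D4. C to D spans 7 letter names, so the interval is some kind of seventh.
D4 to C#5 is 11 semitones, which makes it a major seventh; the second version is lower, so the direction is down.
Checking another pair — C6 → Db5 — gives the same interval.

down a major seventh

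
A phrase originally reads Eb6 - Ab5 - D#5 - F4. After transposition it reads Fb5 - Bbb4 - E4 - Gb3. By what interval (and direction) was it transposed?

down a major seventh

From Eb6 to Fb5 is 7 letter names — a seventh of some quality.
Fb5 to Eb6 is 11 semitones, which makes it a major seventh; the second version is lower, so the direction is down.
Checking another pair — F4 → Gb3 — gives the same interval.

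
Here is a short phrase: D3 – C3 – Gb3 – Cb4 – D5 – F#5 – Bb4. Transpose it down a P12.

D3: a twelfth down reaches G, and 19 semitones makes it G1.
A perfect twelfth down from C3 gives F1.
A perfect twelfth down from Gb3 gives Cb2.
Cb4: a twelfth down reaches F, and 19 semitones makes it Fb2.
D5: a twelfth down reaches G, and 19 semitones makes it G3.
F#5: a twelfth down reaches B, and 19 semitones makes it B3.
A perfect twelfth down from Bb4 gives Eb3.

G1 F1 Cb2 Fb2 G3 B3 Eb3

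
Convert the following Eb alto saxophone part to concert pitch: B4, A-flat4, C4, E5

D4 Cb4 Eb3 G4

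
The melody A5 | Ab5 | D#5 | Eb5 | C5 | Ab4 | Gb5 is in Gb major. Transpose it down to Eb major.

From Gb down to Eb is a minor third; apply that to each pitch.
A5 to F#5
Ab5 to F5
D#5 to B#4
Eb5 to C5
C5 to A4
Ab4 to F4
Gb5 to Eb5

F#5 F5 B#4 C5 A4 F4 Eb5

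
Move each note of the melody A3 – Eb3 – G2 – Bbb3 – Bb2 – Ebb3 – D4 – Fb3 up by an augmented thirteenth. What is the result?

A3 up an augmented thirteenth is F##5.
Eb3 up an augmented thirteenth is C#5.
An augmented thirteenth up from G2 gives E#4.
Bbb3: a thirteenth up reaches G, and 22 semitones makes it G5.
Bb2: a thirteenth up reaches G, and 22 semitones makes it G#4.
An augmented thirteenth up from Ebb3 gives C5.
D4: a thirteenth up reaches B, and 22 semitones makes it B#5.
Fb3: a thirteenth up reaches D, and 22 semitones makes it D5.

F##5 C#5 E#4 G5 G#4 C5 B#5 D5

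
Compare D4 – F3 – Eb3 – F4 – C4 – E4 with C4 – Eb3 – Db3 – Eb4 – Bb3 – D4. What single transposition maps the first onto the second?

down a major second

Take the first pair: D4 → C4. D to C spans 2 letter names, so the interval is some kind of second.
C4 to D4 is 2 semitones, which makes it a major second; the second version is lower, so the direction is down.
Checking another pair — E4 → D4 — gives the same interval.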